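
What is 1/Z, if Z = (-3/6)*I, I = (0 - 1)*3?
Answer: ⅔ ≈ 0.66667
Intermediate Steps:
I = -3 (I = -1*3 = -3)
Z = 3/2 (Z = -3/6*(-3) = -3*⅙*(-3) = -½*(-3) = 3/2 ≈ 1.5000)
1/Z = 1/(3/2) = ⅔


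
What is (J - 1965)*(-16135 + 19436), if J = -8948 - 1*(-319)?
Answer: -34970794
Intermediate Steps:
J = -8629 (J = -8948 + 319 = -8629)
(J - 1965)*(-16135 + 19436) = (-8629 - 1965)*(-16135 + 19436) = -10594*3301 = -34970794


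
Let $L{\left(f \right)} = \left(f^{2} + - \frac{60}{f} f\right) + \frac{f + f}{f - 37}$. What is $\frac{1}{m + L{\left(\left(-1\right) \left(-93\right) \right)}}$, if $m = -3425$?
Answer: $\frac{28}{144685} \approx 0.00019352$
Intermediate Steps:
$L{\left(f \right)} = -60 + f^{2} + \frac{2 f}{-37 + f}$ ($L{\left(f \right)} = \left(f^{2} - 60\right) + \frac{2 f}{-37 + f} = \left(-60 + f^{2}\right) + \frac{2 f}{-37 + f} = -60 + f^{2} + \frac{2 f}{-37 + f}$)
$\frac{1}{m + L{\left(\left(-1\right) \left(-93\right) \right)}} = \frac{1}{-3425 + \frac{2220 + \left(\left(-1\right) \left(-93\right)\right)^{3} - 58 \left(\left(-1\right) \left(-93\right)\right) - 37 \left(\left(-1\right) \left(-93\right)\right)^{2}}{-37 - -93}} = \frac{1}{-3425 + \frac{2220 + 93^{3} - 5394 - 37 \cdot 93^{2}}{-37 + 93}} = \frac{1}{-3425 + \frac{2220 + 804357 - 5394 - 320013}{56}} = \frac{1}{-3425 + \frac{1}{56} \cdot 481170} = \frac{1}{-3425 + \frac{240585}{28}} = \frac{1}{\frac{144685}{28}} = \frac{28}{144685}$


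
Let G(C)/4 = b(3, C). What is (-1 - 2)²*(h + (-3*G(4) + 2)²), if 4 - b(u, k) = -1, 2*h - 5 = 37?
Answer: 30465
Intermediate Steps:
h = 21 (h = 5/2 + (½)*37 = 5/2 + 37/2 = 21)
b(u, k) = 5 (b(u, k) = 4 - 1*(-1) = 4 + 1 = 5)
G(C) = 20 (G(C) = 4*5 = 20)
(-1 - 2)²*(h + (-3*G(4) + 2)²) = (-1 - 2)²*(21 + (-3*20 + 2)²) = (-3)²*(21 + (-60 + 2)²) = 9*(21 + (-58)²) = 9*(21 + 3364) = 9*3385 = 30465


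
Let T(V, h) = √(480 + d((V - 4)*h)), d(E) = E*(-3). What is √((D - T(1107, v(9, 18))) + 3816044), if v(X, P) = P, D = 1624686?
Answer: √(5440730 - I*√59082) ≈ 2332.5 - 0.05*I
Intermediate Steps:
d(E) = -3*E
T(V, h) = √(480 - 3*h*(-4 + V)) (T(V, h) = √(480 - 3*(V - 4)*h) = √(480 - 3*(-4 + V)*h) = √(480 - 3*h*(-4 + V)))
√((D - T(1107, v(9, 18))) + 3816044) = √((1624686 - √3*√(160 - 1*18*(-4 + 1107))) + 3816044) = √((1624686 - √3*√(160 - 1*18*1103)) + 3816044) = √((1624686 - √3*√(160 - 19854)) + 3816044) = √((1624686 - √3*√(-19694)) + 3816044) = √((1624686 - √3*I*√19694) + 3816044) = √((1624686 - I*√59082) + 3816044) = √(5440730 - I*√59082)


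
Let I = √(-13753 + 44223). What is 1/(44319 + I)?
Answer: 4029/178558481 - √30470/1964143291 ≈ 2.2475e-5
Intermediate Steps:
I = √30470 ≈ 174.56
1/(44319 + I) = 1/(44319 + √30470)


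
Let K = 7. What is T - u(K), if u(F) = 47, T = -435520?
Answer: -435567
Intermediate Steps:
T - u(K) = -435520 - 1*47 = -435520 - 47 = -435567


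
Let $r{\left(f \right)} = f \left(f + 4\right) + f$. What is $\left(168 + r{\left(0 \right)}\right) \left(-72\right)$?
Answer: $-12096$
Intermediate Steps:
$r{\left(f \right)} = f + f \left(4 + f\right)$ ($r{\left(f \right)} = f \left(4 + f\right) + f = f + f \left(4 + f\right)$)
$\left(168 + r{\left(0 \right)}\right) \left(-72\right) = \left(168 + 0 \left(5 + 0\right)\right) \left(-72\right) = \left(168 + 0 \cdot 5\right) \left(-72\right) = \left(168 + 0\right) \left(-72\right) = 168 \left(-72\right) = -12096$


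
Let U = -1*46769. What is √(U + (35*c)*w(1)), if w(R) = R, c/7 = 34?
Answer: 3*I*√4271 ≈ 196.06*I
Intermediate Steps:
c = 238 (c = 7*34 = 238)
U = -46769
√(U + (35*c)*w(1)) = √(-46769 + (35*238)*1) = √(-46769 + 8330*1) = √(-46769 + 8330) = √(-38439) = 3*I*√4271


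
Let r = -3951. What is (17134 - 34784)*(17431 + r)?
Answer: -237922000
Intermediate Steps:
(17134 - 34784)*(17431 + r) = (17134 - 34784)*(17431 - 3951) = -17650*13480 = -237922000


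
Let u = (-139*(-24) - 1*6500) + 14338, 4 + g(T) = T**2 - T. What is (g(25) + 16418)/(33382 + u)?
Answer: 181/474 ≈ 0.38186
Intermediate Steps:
g(T) = -4 + T**2 - T (g(T) = -4 + (T**2 - T) = -4 + T**2 - T)
u = 11174 (u = (3336 - 6500) + 14338 = -3164 + 14338 = 11174)
(g(25) + 16418)/(33382 + u) = ((-4 + 25**2 - 1*25) + 16418)/(33382 + 11174) = ((-4 + 625 - 25) + 16418)/44556 = (596 + 16418)*(1/44556) = 17014*(1/44556) = 181/474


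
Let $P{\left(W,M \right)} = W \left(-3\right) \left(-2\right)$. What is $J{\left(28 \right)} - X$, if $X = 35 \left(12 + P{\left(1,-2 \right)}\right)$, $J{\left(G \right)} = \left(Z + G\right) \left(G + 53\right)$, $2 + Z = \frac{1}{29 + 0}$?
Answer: $\frac{42885}{29} \approx 1478.8$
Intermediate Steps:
$Z = - \frac{57}{29}$ ($Z = -2 + \frac{1}{29 + 0} = -2 + \frac{1}{29} = - \frac{57}{29} \approx -1.9655$)
$P{\left(W,M \right)} = 6 W$ ($P{\left(W,M \right)} = - 3 W \left(-2\right) = 6 W$)
$J{\left(G \right)} = \left(53 + G\right) \left(- \frac{57}{29} + G\right)$ ($J{\left(G \right)} = \left(- \frac{57}{29} + G\right) \left(G + 53\right) = \left(- \frac{57}{29} + G\right) \left(53 + G\right) = \left(53 + G\right) \left(- \frac{57}{29} + G\right)$)
$X = 630$ ($X = 35 \left(12 + 6 \cdot 1\right) = 35 \left(12 + 6\right) = 35 \cdot 18 = 630$)
$J{\left(28 \right)} - X = \left(- \frac{3021}{29} + 28^{2} + \frac{1480}{29} \cdot 28\right) - 630 = \left(- \frac{3021}{29} + 784 + \frac{41440}{29}\right) - 630 = \frac{61155}{29} - 630 = \frac{42885}{29}$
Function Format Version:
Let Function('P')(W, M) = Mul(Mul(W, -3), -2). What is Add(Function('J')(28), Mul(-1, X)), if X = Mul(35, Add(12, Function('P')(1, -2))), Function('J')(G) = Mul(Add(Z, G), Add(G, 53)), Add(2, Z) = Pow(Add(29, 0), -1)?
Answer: Rational(42885, 29) ≈ 1478.8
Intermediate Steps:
Z = Rational(-57, 29) (Z = Add(-2, Pow(Add(29, 0), -1)) = Add(-2, Pow(29, -1)) = Add(-2, Rational(1, 29)) = Rational(-57, 29) ≈ -1.9655)
Function('P')(W, M) = Mul(6, W) (Function('P')(W, M) = Mul(Mul(-3, W), -2) = Mul(6, W))
Function('J')(G) = Mul(Add(53, G), Add(Rational(-57, 29), G)) (Function('J')(G) = Mul(Add(Rational(-57, 29), G), Add(G, 53)) = Mul(Add(Rational(-57, 29), G), Add(53, G)) = Mul(Add(53, G), Add(Rational(-57, 29), G)))
X = 630 (X = Mul(35, Add(12, Mul(6, 1))) = Mul(35, Add(12, 6)) = Mul(35, 18) = 630)
Add(Function('J')(28), Mul(-1, X)) = Add(Add(Rational(-3021, 29), Pow(28, 2), Mul(Rational(1480, 29), 28)), Mul(-1, 630)) = Add(Add(Rational(-3021, 29), 784, Rational(41440, 29)), -630) = Add(Rational(61155, 29), -630) = Rational(42885, 29)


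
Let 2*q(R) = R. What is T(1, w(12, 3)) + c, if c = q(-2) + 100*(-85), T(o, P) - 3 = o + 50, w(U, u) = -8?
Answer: -8447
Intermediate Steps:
q(R) = R/2
T(o, P) = 53 + o (T(o, P) = 3 + (o + 50) = 3 + (50 + o) = 53 + o)
c = -8501 (c = (½)*(-2) + 100*(-85) = -1 - 8500 = -8501)
T(1, w(12, 3)) + c = (53 + 1) - 8501 = 54 - 8501 = -8447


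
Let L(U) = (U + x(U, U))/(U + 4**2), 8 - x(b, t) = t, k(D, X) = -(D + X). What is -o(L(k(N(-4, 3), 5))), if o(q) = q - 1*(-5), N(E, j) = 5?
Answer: -19/3 ≈ -6.3333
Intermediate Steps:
k(D, X) = -D - X
x(b, t) = 8 - t
L(U) = 8/(16 + U) (L(U) = (U + (8 - U))/(U + 4**2) = 8/(U + 16) = 8/(16 + U))
o(q) = 5 + q (o(q) = q + 5 = 5 + q)
-o(L(k(N(-4, 3), 5))) = -(5 + 8/(16 + (-1*5 - 1*5))) = -(5 + 8/(16 + (-5 - 5))) = -(5 + 8/(16 - 10)) = -(5 + 8/6) = -(5 + 8*(1/6)) = -(5 + 4/3) = -1*19/3 = -19/3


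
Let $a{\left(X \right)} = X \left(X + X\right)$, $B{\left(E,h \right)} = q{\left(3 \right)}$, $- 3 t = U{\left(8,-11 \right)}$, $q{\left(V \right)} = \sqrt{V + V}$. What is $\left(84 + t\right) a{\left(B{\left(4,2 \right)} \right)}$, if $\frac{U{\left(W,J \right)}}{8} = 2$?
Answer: $944$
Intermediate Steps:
$U{\left(W,J \right)} = 16$ ($U{\left(W,J \right)} = 8 \cdot 2 = 16$)
$q{\left(V \right)} = \sqrt{2} \sqrt{V}$ ($q{\left(V \right)} = \sqrt{2 V} = \sqrt{2} \sqrt{V}$)
$t = - \frac{16}{3}$ ($t = \left(- \frac{1}{3}\right) 16 = - \frac{16}{3} \approx -5.3333$)
$B{\left(E,h \right)} = \sqrt{6}$ ($B{\left(E,h \right)} = \sqrt{2} \sqrt{3} = \sqrt{6}$)
$a{\left(X \right)} = 2 X^{2}$ ($a{\left(X \right)} = X 2 X = 2 X^{2}$)
$\left(84 + t\right) a{\left(B{\left(4,2 \right)} \right)} = \left(84 - \frac{16}{3}\right) 2 \left(\sqrt{6}\right)^{2} = \frac{236 \cdot 2 \cdot 6}{3} = \frac{236}{3} \cdot 12 = 944$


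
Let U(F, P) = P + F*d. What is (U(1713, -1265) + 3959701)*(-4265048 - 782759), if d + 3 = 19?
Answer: -20119771244108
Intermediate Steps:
d = 16 (d = -3 + 19 = 16)
U(F, P) = P + 16*F (U(F, P) = P + F*16 = P + 16*F)
(U(1713, -1265) + 3959701)*(-4265048 - 782759) = ((-1265 + 16*1713) + 3959701)*(-4265048 - 782759) = ((-1265 + 27408) + 3959701)*(-5047807) = (26143 + 3959701)*(-5047807) = 3985844*(-5047807) = -20119771244108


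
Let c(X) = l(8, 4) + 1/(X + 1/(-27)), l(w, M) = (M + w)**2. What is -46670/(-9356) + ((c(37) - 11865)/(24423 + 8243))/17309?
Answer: 6583767438417001/1319862527081668 ≈ 4.9882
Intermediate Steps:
c(X) = 144 + 1/(-1/27 + X) (c(X) = (4 + 8)**2 + 1/(X + 1/(-27)) = 12**2 + 1/(X - 1/27) = 144 + 1/(-1/27 + X))
-46670/(-9356) + ((c(37) - 11865)/(24423 + 8243))/17309 = -46670/(-9356) + ((9*(-13 + 432*37)/(-1 + 27*37) - 11865)/(24423 + 8243))/17309 = -46670*(-1/9356) + ((9*(-13 + 15984)/(-1 + 999) - 11865)/32666)*(1/17309) = 23335/4678 + ((9*15971/998 - 11865)*(1/32666))*(1/17309) = 23335/4678 + ((9*(1/998)*15971 - 11865)*(1/32666))*(1/17309) = 23335/4678 + ((143739/998 - 11865)*(1/32666))*(1/17309) = 23335/4678 - 11697531/998*1/32666*(1/17309) = 23335/4678 - 11697531/32600668*1/17309 = 23335/4678 - 11697531/564284962412 = 6583767438417001/1319862527081668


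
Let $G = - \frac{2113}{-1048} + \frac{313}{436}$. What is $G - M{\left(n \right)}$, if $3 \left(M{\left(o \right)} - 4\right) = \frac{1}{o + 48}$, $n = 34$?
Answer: $- \frac{17843531}{14050536} \approx -1.27$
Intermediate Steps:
$M{\left(o \right)} = 4 + \frac{1}{3 \left(48 + o\right)}$ ($M{\left(o \right)} = 4 + \frac{1}{3 \left(o + 48\right)} = 4 + \frac{1}{3 \left(48 + o\right)}$)
$G = \frac{312323}{114232}$ ($G = \left(-2113\right) \left(- \frac{1}{1048}\right) + 313 \cdot \frac{1}{436} = \frac{2113}{1048} + \frac{313}{436} = \frac{312323}{114232} \approx 2.7341$)
$G - M{\left(n \right)} = \frac{312323}{114232} - \frac{577 + 12 \cdot 34}{3 \left(48 + 34\right)} = \frac{312323}{114232} - \frac{577 + 408}{3 \cdot 82} = \frac{312323}{114232} - \frac{1}{3} \cdot \frac{1}{82} \cdot 985 = \frac{312323}{114232} - \frac{985}{246} = - \frac{17843531}{14050536}$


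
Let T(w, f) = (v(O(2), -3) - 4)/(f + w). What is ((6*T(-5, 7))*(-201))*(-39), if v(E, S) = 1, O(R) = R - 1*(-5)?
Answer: -70551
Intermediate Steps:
O(R) = 5 + R (O(R) = R + 5 = 5 + R)
T(w, f) = -3/(f + w) (T(w, f) = (1 - 4)/(f + w) = -3/(f + w))
((6*T(-5, 7))*(-201))*(-39) = ((6*(-3/(7 - 5)))*(-201))*(-39) = ((6*(-3/2))*(-201))*(-39) = -9*(-201)*(-39) = 1809*(-39) = -70551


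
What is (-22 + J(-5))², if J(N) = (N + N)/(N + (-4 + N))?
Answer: 22201/49 ≈ 453.08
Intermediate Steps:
J(N) = 2*N/(-4 + 2*N) (J(N) = (2*N)/(-4 + 2*N) = 2*N/(-4 + 2*N))
(-22 + J(-5))² = (-22 - 5/(-2 - 5))² = (-22 - 5/(-7))² = (-22 - 5*(-⅐))² = (-22 + 5/7)² = (-149/7)² = 22201/49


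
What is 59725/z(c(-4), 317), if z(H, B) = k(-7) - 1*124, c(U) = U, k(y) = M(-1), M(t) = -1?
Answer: -2389/5 ≈ -477.80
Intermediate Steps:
k(y) = -1
z(H, B) = -125 (z(H, B) = -1 - 1*124 = -1 - 124 = -125)
59725/z(c(-4), 317) = 59725/(-125) = 59725*(-1/125) = -2389/5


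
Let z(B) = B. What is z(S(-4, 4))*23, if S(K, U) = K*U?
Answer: -368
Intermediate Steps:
z(S(-4, 4))*23 = -4*4*23 = -16*23 = -368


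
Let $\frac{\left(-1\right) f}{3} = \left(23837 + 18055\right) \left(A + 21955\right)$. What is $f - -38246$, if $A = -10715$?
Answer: $-1412559994$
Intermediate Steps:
$f = -1412598240$ ($f = - 3 \left(23837 + 18055\right) \left(-10715 + 21955\right) = - 3 \cdot 41892 \cdot 11240 = \left(-3\right) 470866080 = -1412598240$)
$f - -38246 = -1412598240 - -38246 = -1412598240 + 38246 = -1412559994$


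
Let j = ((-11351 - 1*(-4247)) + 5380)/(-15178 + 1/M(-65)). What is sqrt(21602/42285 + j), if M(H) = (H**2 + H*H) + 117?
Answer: sqrt(30204974292528116394654)/219932615145 ≈ 0.79022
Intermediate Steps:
M(H) = 117 + 2*H**2 (M(H) = (H**2 + H**2) + 117 = 2*H**2 + 117 = 117 + 2*H**2)
j = 14769508/130029925 (j = ((-11351 - 1*(-4247)) + 5380)/(-15178 + 1/(117 + 2*(-65)**2)) = ((-11351 + 4247) + 5380)/(-15178 + 1/(117 + 2*4225)) = (-7104 + 5380)/(-15178 + 1/(117 + 8450)) = -1724/(-15178 + 1/8567) = -1724/(-130029925/8567) = -1724*(-8567/130029925) = 14769508/130029925 ≈ 0.11359)
sqrt(21602/42285 + j) = sqrt(21602/42285 + 14769508/130029925) = sqrt(686687017126/1099663075725) = sqrt(30204974292528116394654)/219932615145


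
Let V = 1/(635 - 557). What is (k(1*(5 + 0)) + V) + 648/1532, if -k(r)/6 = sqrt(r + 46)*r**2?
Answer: 13019/29874 - 150*sqrt(51) ≈ -1070.8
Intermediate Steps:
k(r) = -6*r**2*sqrt(46 + r) (k(r) = -6*sqrt(r + 46)*r**2 = -6*sqrt(46 + r)*r**2 = -6*r**2*sqrt(46 + r))
V = 1/78 ≈ 0.012821
(k(1*(5 + 0)) + V) + 648/1532 = (-6*(1*(5 + 0))**2*sqrt(46 + 1*(5 + 0)) + 1/78) + 648/1532 = (-6*(1*5)**2*sqrt(46 + 1*5) + 1/78) + 648*(1/1532) = (-6*5**2*sqrt(46 + 5) + 1/78) + 162/383 = (-6*25*sqrt(51) + 1/78) + 162/383 = (-150*sqrt(51) + 1/78) + 162/383 = (1/78 - 150*sqrt(51)) + 162/383 = 13019/29874 - 150*sqrt(51)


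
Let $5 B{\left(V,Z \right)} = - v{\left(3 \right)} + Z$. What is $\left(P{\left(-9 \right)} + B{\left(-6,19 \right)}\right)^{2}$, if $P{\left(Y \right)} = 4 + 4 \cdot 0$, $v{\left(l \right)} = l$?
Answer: $\frac{1296}{25} \approx 51.84$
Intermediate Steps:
$B{\left(V,Z \right)} = - \frac{3}{5} + \frac{Z}{5}$ ($B{\left(V,Z \right)} = \frac{\left(-1\right) 3 + Z}{5} = \frac{-3 + Z}{5} = - \frac{3}{5} + \frac{Z}{5}$)
$P{\left(Y \right)} = 4$ ($P{\left(Y \right)} = 4 + 0 = 4$)
$\left(P{\left(-9 \right)} + B{\left(-6,19 \right)}\right)^{2} = \left(4 + \left(- \frac{3}{5} + \frac{1}{5} \cdot 19\right)\right)^{2} = \left(4 + \left(- \frac{3}{5} + \frac{19}{5}\right)\right)^{2} = \left(4 + \frac{16}{5}\right)^{2} = \left(\frac{36}{5}\right)^{2} = \frac{1296}{25}$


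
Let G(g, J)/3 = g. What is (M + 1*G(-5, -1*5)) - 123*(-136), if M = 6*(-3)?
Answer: 16695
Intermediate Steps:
G(g, J) = 3*g
M = -18
(M + 1*G(-5, -1*5)) - 123*(-136) = (-18 + 1*(3*(-5))) - 123*(-136) = (-18 + 1*(-15)) + 16728 = (-18 - 15) + 16728 = -33 + 16728 = 16695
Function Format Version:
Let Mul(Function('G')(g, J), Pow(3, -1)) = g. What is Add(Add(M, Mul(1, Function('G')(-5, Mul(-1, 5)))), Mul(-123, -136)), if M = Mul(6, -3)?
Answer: 16695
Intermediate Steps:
Function('G')(g, J) = Mul(3, g)
M = -18
Add(Add(M, Mul(1, Function('G')(-5, Mul(-1, 5)))), Mul(-123, -136)) = Add(Add(-18, Mul(1, Mul(3, -5))), Mul(-123, -136)) = Add(Add(-18, Mul(1, -15)), 16728) = Add(Add(-18, -15), 16728) = Add(-33, 16728) = 16695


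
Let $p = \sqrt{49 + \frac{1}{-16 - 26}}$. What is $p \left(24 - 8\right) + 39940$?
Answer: $39940 + \frac{88 \sqrt{714}}{21} \approx 40052.0$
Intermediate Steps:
$p = \frac{11 \sqrt{714}}{42}$ ($p = \sqrt{49 + \frac{1}{-42}} = \sqrt{49 - \frac{1}{42}} = \sqrt{\frac{2057}{42}} = \frac{11 \sqrt{714}}{42} \approx 6.9983$)
$p \left(24 - 8\right) + 39940 = \frac{11 \sqrt{714}}{42} \left(24 - 8\right) + 39940 = \frac{11 \sqrt{714}}{42} \cdot 16 + 39940 = \frac{88 \sqrt{714}}{21} + 39940 = 39940 + \frac{88 \sqrt{714}}{21}$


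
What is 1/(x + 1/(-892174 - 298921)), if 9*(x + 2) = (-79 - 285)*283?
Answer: -10719855/122718517859 ≈ -8.7353e-5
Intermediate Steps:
x = -103030/9 (x = -2 + ((-79 - 285)*283)/9 = -2 + (-364*283)/9 = -2 + (⅑)*(-103012) = -2 - 103012/9 = -103030/9 ≈ -11448.)
1/(x + 1/(-892174 - 298921)) = 1/(-103030/9 + 1/(-892174 - 298921)) = 1/(-103030/9 + 1/(-1191095)) = 1/(-103030/9 - 1/1191095) = 1/(-122718517859/10719855) = -10719855/122718517859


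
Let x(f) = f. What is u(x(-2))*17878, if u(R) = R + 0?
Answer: -35756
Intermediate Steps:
u(R) = R
u(x(-2))*17878 = -2*17878 = -35756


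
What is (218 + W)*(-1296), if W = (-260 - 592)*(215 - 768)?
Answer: -610900704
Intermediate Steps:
W = 471156 (W = -852*(-553) = 471156)
(218 + W)*(-1296) = (218 + 471156)*(-1296) = 471374*(-1296) = -610900704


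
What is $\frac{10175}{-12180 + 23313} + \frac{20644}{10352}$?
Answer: $\frac{83790313}{28812204} \approx 2.9082$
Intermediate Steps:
$\frac{10175}{-12180 + 23313} + \frac{20644}{10352} = \frac{10175}{11133} + 20644 \cdot \frac{1}{10352} = 10175 \cdot \frac{1}{11133} + \frac{5161}{2588} = \frac{10175}{11133} + \frac{5161}{2588} = \frac{83790313}{28812204}$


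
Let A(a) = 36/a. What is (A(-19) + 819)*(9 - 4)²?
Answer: 388125/19 ≈ 20428.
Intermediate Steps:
(A(-19) + 819)*(9 - 4)² = (36/(-19) + 819)*(9 - 4)² = (36*(-1/19) + 819)*5² = (-36/19 + 819)*25 = (15525/19)*25 = 388125/19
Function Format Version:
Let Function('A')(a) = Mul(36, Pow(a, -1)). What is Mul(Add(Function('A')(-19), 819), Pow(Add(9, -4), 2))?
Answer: Rational(388125, 19) ≈ 20428.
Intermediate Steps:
Mul(Add(Function('A')(-19), 819), Pow(Add(9, -4), 2)) = Mul(Add(Mul(36, Pow(-19, -1)), 819), Pow(Add(9, -4), 2)) = Mul(Add(Mul(36, Rational(-1, 19)), 819), Pow(5, 2)) = Mul(Add(Rational(-36, 19), 819), 25) = Mul(Rational(15525, 19), 25) = Rational(388125, 19)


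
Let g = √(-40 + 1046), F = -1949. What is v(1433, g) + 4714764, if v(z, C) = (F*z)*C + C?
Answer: 4714764 - 2792916*√1006 ≈ -8.3870e+7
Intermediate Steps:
g = √1006 ≈ 31.717
v(z, C) = C - 1949*C*z (v(z, C) = (-1949*z)*C + C = -1949*C*z + C = C - 1949*C*z)
v(1433, g) + 4714764 = √1006*(1 - 1949*1433) + 4714764 = √1006*(1 - 2792917) + 4714764 = √1006*(-2792916) + 4714764 = -2792916*√1006 + 4714764 = 4714764 - 2792916*√1006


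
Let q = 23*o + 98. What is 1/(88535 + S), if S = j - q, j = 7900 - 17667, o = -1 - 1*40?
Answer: 1/79613 ≈ 1.2561e-5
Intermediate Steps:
o = -41 (o = -1 - 40 = -41)
q = -845 (q = 23*(-41) + 98 = -943 + 98 = -845)
j = -9767
S = -8922 (S = -9767 - 1*(-845) = -9767 + 845 = -8922)
1/(88535 + S) = 1/(88535 - 8922) = 1/79613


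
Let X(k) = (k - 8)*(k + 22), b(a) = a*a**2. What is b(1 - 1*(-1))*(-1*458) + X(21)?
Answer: -3105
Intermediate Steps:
b(a) = a**3
X(k) = (-8 + k)*(22 + k)
b(1 - 1*(-1))*(-1*458) + X(21) = (1 - 1*(-1))**3*(-1*458) + (-176 + 21**2 + 14*21) = (1 + 1)**3*(-458) + (-176 + 441 + 294) = 2**3*(-458) + 559 = 8*(-458) + 559 = -3664 + 559 = -3105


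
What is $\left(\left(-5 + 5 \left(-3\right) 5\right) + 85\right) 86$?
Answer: $430$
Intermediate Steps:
$\left(\left(-5 + 5 \left(-3\right) 5\right) + 85\right) 86 = \left(\left(-5 - 75\right) + 85\right) 86 = \left(-80 + 85\right) 86 = 5 \cdot 86 = 430$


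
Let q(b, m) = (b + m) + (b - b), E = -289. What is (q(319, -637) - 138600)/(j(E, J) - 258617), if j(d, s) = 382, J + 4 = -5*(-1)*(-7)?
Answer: 138918/258235 ≈ 0.53795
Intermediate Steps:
J = -39 (J = -4 - 5*(-1)*(-7) = -4 + 5*(-7) = -4 - 35 = -39)
q(b, m) = b + m (q(b, m) = (b + m) + 0 = b + m)
(q(319, -637) - 138600)/(j(E, J) - 258617) = ((319 - 637) - 138600)/(382 - 258617) = (-318 - 138600)/(-258235) = -138918*(-1/258235) = 138918/258235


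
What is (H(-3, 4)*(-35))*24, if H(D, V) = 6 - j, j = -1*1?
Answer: -5880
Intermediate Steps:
j = -1
H(D, V) = 7 (H(D, V) = 6 - 1*(-1) = 6 + 1 = 7)
(H(-3, 4)*(-35))*24 = (7*(-35))*24 = -245*24 = -5880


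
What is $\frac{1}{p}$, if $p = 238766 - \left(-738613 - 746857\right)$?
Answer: $\frac{1}{1724236} \approx 5.7997 \cdot 10^{-7}$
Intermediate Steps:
$p = 1724236$ ($p = 238766 - -1485470 = 238766 + 1485470 = 1724236$)
$\frac{1}{p} = \frac{1}{1724236}$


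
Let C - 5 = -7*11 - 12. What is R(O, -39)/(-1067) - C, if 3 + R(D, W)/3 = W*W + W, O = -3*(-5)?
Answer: 85191/1067 ≈ 79.842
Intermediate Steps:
O = 15
R(D, W) = -9 + 3*W + 3*W² (R(D, W) = -9 + 3*(W*W + W) = -9 + 3*(W² + W) = -9 + 3*(W + W²) = -9 + (3*W + 3*W²) = -9 + 3*W + 3*W²)
C = -84 (C = 5 + (-7*11 - 12) = 5 + (-77 - 12) = 5 - 89 = -84)
R(O, -39)/(-1067) - C = (-9 + 3*(-39) + 3*(-39)²)/(-1067) - 1*(-84) = (-9 - 117 + 3*1521)*(-1/1067) + 84 = (-9 - 117 + 4563)*(-1/1067) + 84 = 4437*(-1/1067) + 84 = -4437/1067 + 84 = 85191/1067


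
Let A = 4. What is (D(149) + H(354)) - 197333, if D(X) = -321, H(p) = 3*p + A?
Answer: -196588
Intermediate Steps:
H(p) = 4 + 3*p (H(p) = 3*p + 4 = 4 + 3*p)
(D(149) + H(354)) - 197333 = (-321 + (4 + 3*354)) - 197333 = (-321 + (4 + 1062)) - 197333 = (-321 + 1066) - 197333 = 745 - 197333 = -196588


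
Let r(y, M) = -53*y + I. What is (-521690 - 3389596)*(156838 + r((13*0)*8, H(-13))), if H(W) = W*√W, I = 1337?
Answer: -618667663050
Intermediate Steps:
H(W) = W^(3/2)
r(y, M) = 1337 - 53*y (r(y, M) = -53*y + 1337 = 1337 - 53*y)
(-521690 - 3389596)*(156838 + r((13*0)*8, H(-13))) = (-521690 - 3389596)*(156838 + (1337 - 53*13*0*8)) = -3911286*(156838 + (1337 - 0*8)) = -3911286*(156838 + (1337 - 53*0)) = -3911286*(156838 + (1337 + 0)) = -3911286*(156838 + 1337) = -3911286*158175 = -618667663050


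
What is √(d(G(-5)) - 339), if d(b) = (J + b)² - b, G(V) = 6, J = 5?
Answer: 4*I*√14 ≈ 14.967*I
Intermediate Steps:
d(b) = (5 + b)² - b
√(d(G(-5)) - 339) = √(((5 + 6)² - 1*6) - 339) = √((11² - 6) - 339) = √((121 - 6) - 339) = √(115 - 339) = √(-224) = 4*I*√14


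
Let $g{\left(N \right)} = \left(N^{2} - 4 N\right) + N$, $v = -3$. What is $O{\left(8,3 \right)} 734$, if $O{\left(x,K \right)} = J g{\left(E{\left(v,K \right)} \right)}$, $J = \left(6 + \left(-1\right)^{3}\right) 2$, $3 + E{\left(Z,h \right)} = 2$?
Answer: $29360$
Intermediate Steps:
$E{\left(Z,h \right)} = -1$ ($E{\left(Z,h \right)} = -3 + 2 = -1$)
$g{\left(N \right)} = N^{2} - 3 N$
$J = 10$ ($J = \left(6 - 1\right) 2 = 5 \cdot 2 = 10$)
$O{\left(x,K \right)} = 40$ ($O{\left(x,K \right)} = 10 \left(- (-3 - 1)\right) = 10 \left(\left(-1\right) \left(-4\right)\right) = 10 \cdot 4 = 40$)
$O{\left(8,3 \right)} 734 = 40 \cdot 734 = 29360$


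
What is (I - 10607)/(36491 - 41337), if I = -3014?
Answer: 13621/4846 ≈ 2.8108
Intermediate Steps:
(I - 10607)/(36491 - 41337) = (-3014 - 10607)/(36491 - 41337) = -13621/(-4846) = -13621*(-1/4846) = 13621/4846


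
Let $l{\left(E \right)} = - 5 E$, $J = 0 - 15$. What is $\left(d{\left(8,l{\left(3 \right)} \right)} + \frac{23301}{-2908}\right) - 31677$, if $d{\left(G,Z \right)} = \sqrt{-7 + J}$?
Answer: $- \frac{92140017}{2908} + i \sqrt{22} \approx -31685.0 + 4.6904 i$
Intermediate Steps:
$J = -15$
$d{\left(G,Z \right)} = i \sqrt{22}$ ($d{\left(G,Z \right)} = \sqrt{-7 - 15} = \sqrt{-22} = i \sqrt{22}$)
$\left(d{\left(8,l{\left(3 \right)} \right)} + \frac{23301}{-2908}\right) - 31677 = \left(i \sqrt{22} + \frac{23301}{-2908}\right) - 31677 = \left(i \sqrt{22} + 23301 \left(- \frac{1}{2908}\right)\right) - 31677 = \left(i \sqrt{22} - \frac{23301}{2908}\right) - 31677 = \left(- \frac{23301}{2908} + i \sqrt{22}\right) - 31677 = - \frac{92140017}{2908} + i \sqrt{22}$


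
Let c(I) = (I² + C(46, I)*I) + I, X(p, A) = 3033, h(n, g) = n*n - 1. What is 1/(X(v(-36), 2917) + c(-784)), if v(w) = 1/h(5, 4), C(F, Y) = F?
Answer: 1/580841 ≈ 1.7216e-6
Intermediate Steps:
h(n, g) = -1 + n² (h(n, g) = n² - 1 = -1 + n²)
v(w) = 1/24 (v(w) = 1/(-1 + 5²) = 1/(-1 + 25) = 1/24)
c(I) = I² + 47*I (c(I) = (I² + 46*I) + I = I² + 47*I)
1/(X(v(-36), 2917) + c(-784)) = 1/(3033 - 784*(47 - 784)) = 1/(3033 - 784*(-737)) = 1/(3033 + 577808) = 1/580841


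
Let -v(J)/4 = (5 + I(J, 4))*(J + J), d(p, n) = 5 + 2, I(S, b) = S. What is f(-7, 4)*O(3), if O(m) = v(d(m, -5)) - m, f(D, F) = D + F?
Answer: 2025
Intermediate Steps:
d(p, n) = 7
v(J) = -8*J*(5 + J) (v(J) = -4*(5 + J)*(J + J) = -4*(5 + J)*2*J = -8*J*(5 + J))
O(m) = -672 - m (O(m) = -8*7*(5 + 7) - m = -8*7*12 - m = -672 - m)
f(-7, 4)*O(3) = (-7 + 4)*(-672 - 1*3) = -3*(-672 - 3) = -3*(-675) = 2025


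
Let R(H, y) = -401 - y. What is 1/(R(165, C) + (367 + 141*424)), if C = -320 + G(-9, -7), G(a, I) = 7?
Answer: 1/60063 ≈ 1.6649e-5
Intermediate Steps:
C = -313 (C = -320 + 7 = -313)
1/(R(165, C) + (367 + 141*424)) = 1/((-401 - 1*(-313)) + (367 + 141*424)) = 1/((-401 + 313) + (367 + 59784)) = 1/(-88 + 60151) = 1/60063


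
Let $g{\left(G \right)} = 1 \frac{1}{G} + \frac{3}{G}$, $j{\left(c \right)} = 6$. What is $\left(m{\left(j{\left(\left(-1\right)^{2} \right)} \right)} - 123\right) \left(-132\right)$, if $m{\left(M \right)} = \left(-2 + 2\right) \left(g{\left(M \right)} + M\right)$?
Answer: $16236$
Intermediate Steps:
$g{\left(G \right)} = \frac{4}{G}$ ($g{\left(G \right)} = \frac{1}{G} + \frac{3}{G} = \frac{4}{G}$)
$m{\left(M \right)} = 0$ ($m{\left(M \right)} = \left(-2 + 2\right) \left(\frac{4}{M} + M\right) = 0 \left(M + \frac{4}{M}\right) = 0$)
$\left(m{\left(j{\left(\left(-1\right)^{2} \right)} \right)} - 123\right) \left(-132\right) = \left(0 - 123\right) \left(-132\right) = \left(-123\right) \left(-132\right) = 16236$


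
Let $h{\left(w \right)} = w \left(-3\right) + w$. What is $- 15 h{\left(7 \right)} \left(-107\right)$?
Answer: $-22470$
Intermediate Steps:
$h{\left(w \right)} = - 2 w$ ($h{\left(w \right)} = - 3 w + w = - 2 w$)
$- 15 h{\left(7 \right)} \left(-107\right) = - 15 \left(\left(-2\right) 7\right) \left(-107\right) = \left(-15\right) \left(-14\right) \left(-107\right) = 210 \left(-107\right) = -22470$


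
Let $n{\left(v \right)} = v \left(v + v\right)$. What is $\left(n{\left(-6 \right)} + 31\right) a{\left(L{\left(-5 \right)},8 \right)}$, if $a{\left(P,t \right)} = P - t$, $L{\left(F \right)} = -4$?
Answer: $-1236$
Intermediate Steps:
$n{\left(v \right)} = 2 v^{2}$ ($n{\left(v \right)} = v 2 v = 2 v^{2}$)
$\left(n{\left(-6 \right)} + 31\right) a{\left(L{\left(-5 \right)},8 \right)} = \left(2 \left(-6\right)^{2} + 31\right) \left(-4 - 8\right) = \left(2 \cdot 36 + 31\right) \left(-4 - 8\right) = \left(72 + 31\right) \left(-12\right) = 103 \left(-12\right) = -1236$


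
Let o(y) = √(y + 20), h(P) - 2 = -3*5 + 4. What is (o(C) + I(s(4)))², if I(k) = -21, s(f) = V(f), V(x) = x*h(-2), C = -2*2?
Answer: 289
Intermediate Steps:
C = -4
h(P) = -9 (h(P) = 2 + (-3*5 + 4) = 2 + (-15 + 4) = 2 - 11 = -9)
V(x) = -9*x (V(x) = x*(-9) = -9*x)
s(f) = -9*f
o(y) = √(20 + y)
(o(C) + I(s(4)))² = (√(20 - 4) - 21)² = (√16 - 21)² = (4 - 21)² = (-17)² = 289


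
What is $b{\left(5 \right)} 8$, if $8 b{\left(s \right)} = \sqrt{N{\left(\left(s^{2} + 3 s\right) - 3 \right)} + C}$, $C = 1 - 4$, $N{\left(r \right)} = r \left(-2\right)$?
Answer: $i \sqrt{77} \approx 8.775 i$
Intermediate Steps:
$N{\left(r \right)} = - 2 r$
$C = -3$
$b{\left(s \right)} = \frac{\sqrt{3 - 6 s - 2 s^{2}}}{8}$ ($b{\left(s \right)} = \frac{\sqrt{- 2 \left(\left(s^{2} + 3 s\right) - 3\right) - 3}}{8} = \frac{\sqrt{- 2 \left(-3 + s^{2} + 3 s\right) - 3}}{8} = \frac{\sqrt{\left(6 - 6 s - 2 s^{2}\right) - 3}}{8} = \frac{\sqrt{3 - 6 s - 2 s^{2}}}{8}$)
$b{\left(5 \right)} 8 = \frac{\sqrt{3 - 30 - 2 \cdot 5^{2}}}{8} \cdot 8 = \frac{\sqrt{3 - 30 - 50}}{8} \cdot 8 = \frac{\sqrt{-77}}{8} \cdot 8 = \frac{i \sqrt{77}}{8} \cdot 8 = i \sqrt{77}$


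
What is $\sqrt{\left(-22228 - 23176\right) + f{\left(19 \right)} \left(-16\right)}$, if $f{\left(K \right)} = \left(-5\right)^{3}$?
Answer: $2 i \sqrt{10851} \approx 208.34 i$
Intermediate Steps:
$f{\left(K \right)} = -125$
$\sqrt{\left(-22228 - 23176\right) + f{\left(19 \right)} \left(-16\right)} = \sqrt{\left(-22228 - 23176\right) - -2000} = \sqrt{\left(-22228 - 23176\right) + 2000} = \sqrt{-45404 + 2000} = \sqrt{-43404} = 2 i \sqrt{10851}$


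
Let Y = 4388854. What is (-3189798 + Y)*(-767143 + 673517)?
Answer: -112262817056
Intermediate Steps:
(-3189798 + Y)*(-767143 + 673517) = (-3189798 + 4388854)*(-767143 + 673517) = 1199056*(-93626) = -112262817056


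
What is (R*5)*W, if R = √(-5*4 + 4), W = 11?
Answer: 220*I ≈ 220.0*I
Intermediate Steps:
R = 4*I (R = √(-20 + 4) = √(-16) = 4*I ≈ 4.0*I)
(R*5)*W = ((4*I)*5)*11 = (20*I)*11 = 220*I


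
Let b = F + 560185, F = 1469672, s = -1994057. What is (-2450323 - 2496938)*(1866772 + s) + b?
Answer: 629714146242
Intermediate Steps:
b = 2029857 (b = 1469672 + 560185 = 2029857)
(-2450323 - 2496938)*(1866772 + s) + b = (-2450323 - 2496938)*(1866772 - 1994057) + 2029857 = -4947261*(-127285) + 2029857 = 629712116385 + 2029857 = 629714146242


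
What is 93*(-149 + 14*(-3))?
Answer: -17763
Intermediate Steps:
93*(-149 + 14*(-3)) = 93*(-149 - 42) = 93*(-191) = -17763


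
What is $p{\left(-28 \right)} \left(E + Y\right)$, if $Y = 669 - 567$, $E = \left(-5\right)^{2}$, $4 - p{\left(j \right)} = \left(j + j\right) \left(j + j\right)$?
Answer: $-397764$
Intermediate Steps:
$p{\left(j \right)} = 4 - 4 j^{2}$ ($p{\left(j \right)} = 4 - \left(j + j\right) \left(j + j\right) = 4 - 2 j 2 j = 4 - 4 j^{2}$)
$E = 25$
$Y = 102$ ($Y = 669 - 567 = 102$)
$p{\left(-28 \right)} \left(E + Y\right) = \left(4 - 4 \left(-28\right)^{2}\right) \left(25 + 102\right) = \left(4 - 3136\right) 127 = \left(-3132\right) 127 = -397764$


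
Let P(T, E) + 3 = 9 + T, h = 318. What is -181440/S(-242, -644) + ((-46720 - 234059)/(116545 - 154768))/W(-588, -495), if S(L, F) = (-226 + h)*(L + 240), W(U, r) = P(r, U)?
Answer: 141302162681/143298027 ≈ 986.07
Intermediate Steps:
P(T, E) = 6 + T (P(T, E) = -3 + (9 + T) = 6 + T)
W(U, r) = 6 + r
S(L, F) = 22080 + 92*L (S(L, F) = (-226 + 318)*(L + 240) = 92*(240 + L) = 22080 + 92*L)
-181440/S(-242, -644) + ((-46720 - 234059)/(116545 - 154768))/W(-588, -495) = -181440/(22080 + 92*(-242)) + ((-46720 - 234059)/(116545 - 154768))/(6 - 495) = -181440/(22080 - 22264) - 280779/(-38223)/(-489) = -181440/(-184) - 280779*(-1/38223)*(-1/489) = -181440*(-1/184) + (93593/12741)*(-1/489) = 22680/23 - 93593/6230349 = 141302162681/143298027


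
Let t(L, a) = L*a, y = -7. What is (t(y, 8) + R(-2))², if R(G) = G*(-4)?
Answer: 2304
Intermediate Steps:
R(G) = -4*G
(t(y, 8) + R(-2))² = (-7*8 - 4*(-2))² = (-56 + 8)² = (-48)² = 2304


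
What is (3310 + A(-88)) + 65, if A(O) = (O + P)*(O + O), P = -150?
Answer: 45263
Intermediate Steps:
A(O) = 2*O*(-150 + O) (A(O) = (O - 150)*(O + O) = (-150 + O)*(2*O) = 2*O*(-150 + O))
(3310 + A(-88)) + 65 = (3310 + 2*(-88)*(-150 - 88)) + 65 = (3310 + 2*(-88)*(-238)) + 65 = (3310 + 41888) + 65 = 45198 + 65 = 45263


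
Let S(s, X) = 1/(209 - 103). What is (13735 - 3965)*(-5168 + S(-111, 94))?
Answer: -2676037195/53 ≈ -5.0491e+7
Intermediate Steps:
S(s, X) = 1/106
(13735 - 3965)*(-5168 + S(-111, 94)) = (13735 - 3965)*(-5168 + 1/106) = 9770*(-547807/106) = -2676037195/53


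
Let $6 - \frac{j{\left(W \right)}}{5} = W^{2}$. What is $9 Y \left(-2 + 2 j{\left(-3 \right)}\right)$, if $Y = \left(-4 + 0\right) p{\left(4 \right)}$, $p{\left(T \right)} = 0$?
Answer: $0$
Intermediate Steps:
$j{\left(W \right)} = 30 - 5 W^{2}$
$Y = 0$ ($Y = \left(-4 + 0\right) 0 = \left(-4\right) 0 = 0$)
$9 Y \left(-2 + 2 j{\left(-3 \right)}\right) = 9 \cdot 0 \left(-2 + 2 \left(30 - 5 \left(-3\right)^{2}\right)\right) = 0 \left(-2 + 2 \left(30 - 45\right)\right) = 0 \left(-2 + 2 \left(-15\right)\right) = 0 \left(-2 - 30\right) = 0 \left(-32\right) = 0$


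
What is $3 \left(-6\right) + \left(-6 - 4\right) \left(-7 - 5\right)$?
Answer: $102$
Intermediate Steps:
$3 \left(-6\right) + \left(-6 - 4\right) \left(-7 - 5\right) = -18 - -120 = -18 + 120 = 102$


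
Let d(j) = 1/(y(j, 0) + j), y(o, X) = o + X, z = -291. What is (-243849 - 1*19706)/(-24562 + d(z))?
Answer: 30677802/2859017 ≈ 10.730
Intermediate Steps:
y(o, X) = X + o
d(j) = 1/(2*j) (d(j) = 1/((0 + j) + j) = 1/(j + j) = 1/(2*j))
(-243849 - 1*19706)/(-24562 + d(z)) = (-243849 - 1*19706)/(-24562 + (½)/(-291)) = (-243849 - 19706)/(-24562 + (½)*(-1/291)) = -263555/(-24562 - 1/582) = -263555/(-14295085/582) = -263555*(-582/14295085) = 30677802/2859017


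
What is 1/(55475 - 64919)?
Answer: -1/9444 ≈ -0.00010589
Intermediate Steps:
1/(55475 - 64919) = 1/(-9444) = -1/9444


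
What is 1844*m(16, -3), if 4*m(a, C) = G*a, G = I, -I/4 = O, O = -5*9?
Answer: 1327680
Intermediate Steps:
O = -45
I = 180 (I = -4*(-45) = 180)
G = 180
m(a, C) = 45*a (m(a, C) = (180*a)/4 = 45*a)
1844*m(16, -3) = 1844*(45*16) = 1844*720 = 1327680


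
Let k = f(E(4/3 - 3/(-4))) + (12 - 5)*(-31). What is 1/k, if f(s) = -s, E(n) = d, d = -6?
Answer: -1/211 ≈ -0.0047393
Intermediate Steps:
E(n) = -6
k = -211 (k = -1*(-6) + (12 - 5)*(-31) = 6 + 7*(-31) = 6 - 217 = -211)
1/k = 1/(-211) = -1/211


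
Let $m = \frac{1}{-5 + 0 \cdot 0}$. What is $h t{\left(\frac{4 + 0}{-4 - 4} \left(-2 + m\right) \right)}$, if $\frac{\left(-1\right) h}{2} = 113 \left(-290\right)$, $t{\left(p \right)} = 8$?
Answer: $524320$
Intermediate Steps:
$m = - \frac{1}{5}$ ($m = \frac{1}{-5 + 0} = \frac{1}{-5} = - \frac{1}{5} \approx -0.2$)
$h = 65540$ ($h = - 2 \cdot 113 \left(-290\right) = \left(-2\right) \left(-32770\right) = 65540$)
$h t{\left(\frac{4 + 0}{-4 - 4} \left(-2 + m\right) \right)} = 65540 \cdot 8 = 524320$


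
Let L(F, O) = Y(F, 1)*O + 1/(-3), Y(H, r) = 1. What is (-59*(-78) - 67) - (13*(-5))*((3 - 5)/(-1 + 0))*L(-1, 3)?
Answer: 14645/3 ≈ 4881.7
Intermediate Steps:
L(F, O) = -⅓ + O (L(F, O) = 1*O + 1/(-3) = O - ⅓ = -⅓ + O)
(-59*(-78) - 67) - (13*(-5))*((3 - 5)/(-1 + 0))*L(-1, 3) = (-59*(-78) - 67) - (13*(-5))*((3 - 5)/(-1 + 0))*(-⅓ + 3) = (4602 - 67) - (-(-130)/(-1))*8/3 = 4535 - (-(-130)*(-1))*8/3 = 4535 - (-65*2)*8/3 = 4535 - (-130)*8/3 = 4535 - 1*(-1040/3) = 4535 + 1040/3 = 14645/3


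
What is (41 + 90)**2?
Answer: 17161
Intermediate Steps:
(41 + 90)**2 = 131**2 = 17161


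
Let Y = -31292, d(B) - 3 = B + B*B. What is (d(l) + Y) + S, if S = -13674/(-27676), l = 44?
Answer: -405571105/13838 ≈ -29309.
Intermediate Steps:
d(B) = 3 + B + B**2 (d(B) = 3 + (B + B*B) = 3 + (B + B**2) = 3 + B + B**2)
S = 6837/13838 (S = -13674*(-1/27676) = 6837/13838 ≈ 0.49407)
(d(l) + Y) + S = ((3 + 44 + 44**2) - 31292) + 6837/13838 = ((3 + 44 + 1936) - 31292) + 6837/13838 = (1983 - 31292) + 6837/13838 = -29309 + 6837/13838 = -405571105/13838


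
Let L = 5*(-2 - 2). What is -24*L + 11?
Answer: 491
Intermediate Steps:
L = -20 (L = 5*(-4) = -20)
-24*L + 11 = -24*(-20) + 11 = 480 + 11 = 491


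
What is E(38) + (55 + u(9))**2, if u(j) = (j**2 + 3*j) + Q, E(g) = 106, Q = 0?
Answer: 26675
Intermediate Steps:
u(j) = j**2 + 3*j (u(j) = (j**2 + 3*j) + 0 = j**2 + 3*j)
E(38) + (55 + u(9))**2 = 106 + (55 + 9*(3 + 9))**2 = 106 + (55 + 9*12)**2 = 106 + (55 + 108)**2 = 106 + 163**2 = 106 + 26569 = 26675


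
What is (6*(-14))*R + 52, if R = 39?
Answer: -3224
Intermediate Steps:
(6*(-14))*R + 52 = (6*(-14))*39 + 52 = -84*39 + 52 = -3276 + 52 = -3224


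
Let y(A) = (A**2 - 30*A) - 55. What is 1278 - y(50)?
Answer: 333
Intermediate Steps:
y(A) = -55 + A**2 - 30*A
1278 - y(50) = 1278 - (-55 + 50**2 - 30*50) = 1278 - (-55 + 2500 - 1500) = 1278 - 1*945 = 1278 - 945 = 333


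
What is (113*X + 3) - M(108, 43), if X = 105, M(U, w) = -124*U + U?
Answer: 25152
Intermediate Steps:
M(U, w) = -123*U
(113*X + 3) - M(108, 43) = (113*105 + 3) - (-123)*108 = (11865 + 3) - 1*(-13284) = 11868 + 13284 = 25152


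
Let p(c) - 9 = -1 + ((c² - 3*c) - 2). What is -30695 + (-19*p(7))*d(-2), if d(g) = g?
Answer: -29403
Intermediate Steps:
p(c) = 6 + c² - 3*c (p(c) = 9 + (-1 + ((c² - 3*c) - 2)) = 9 + (-1 + (-2 + c² - 3*c)) = 9 + (-3 + c² - 3*c) = 6 + c² - 3*c)
-30695 + (-19*p(7))*d(-2) = -30695 - 19*(6 + 7² - 3*7)*(-2) = -30695 - 19*(6 + 49 - 21)*(-2) = -30695 - 19*34*(-2) = -30695 - 646*(-2) = -30695 + 1292 = -29403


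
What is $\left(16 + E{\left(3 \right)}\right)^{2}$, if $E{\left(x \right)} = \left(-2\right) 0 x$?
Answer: $256$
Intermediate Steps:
$E{\left(x \right)} = 0$ ($E{\left(x \right)} = 0 x = 0$)
$\left(16 + E{\left(3 \right)}\right)^{2} = \left(16 + 0\right)^{2} = 16^{2} = 256$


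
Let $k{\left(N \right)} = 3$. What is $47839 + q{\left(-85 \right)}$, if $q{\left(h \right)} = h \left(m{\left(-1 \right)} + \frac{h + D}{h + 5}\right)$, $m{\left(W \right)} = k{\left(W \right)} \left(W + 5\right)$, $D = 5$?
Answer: $46734$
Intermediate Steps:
$m{\left(W \right)} = 15 + 3 W$ ($m{\left(W \right)} = 3 \left(W + 5\right) = 3 \left(5 + W\right) = 15 + 3 W$)
$q{\left(h \right)} = 13 h$ ($q{\left(h \right)} = h \left(\left(15 + 3 \left(-1\right)\right) + \frac{h + 5}{h + 5}\right) = h \left(\left(15 - 3\right) + \frac{5 + h}{5 + h}\right) = h \left(12 + 1\right) = h 13 = 13 h$)
$47839 + q{\left(-85 \right)} = 47839 + 13 \left(-85\right) = 47839 - 1105 = 46734$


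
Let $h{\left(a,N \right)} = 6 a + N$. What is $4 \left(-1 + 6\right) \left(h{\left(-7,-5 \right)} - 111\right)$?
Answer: $-3160$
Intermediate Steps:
$h{\left(a,N \right)} = N + 6 a$
$4 \left(-1 + 6\right) \left(h{\left(-7,-5 \right)} - 111\right) = 4 \left(-1 + 6\right) \left(\left(-5 + 6 \left(-7\right)\right) - 111\right) = 4 \cdot 5 \left(\left(-5 - 42\right) - 111\right) = 20 \left(-47 - 111\right) = 20 \left(-158\right) = -3160$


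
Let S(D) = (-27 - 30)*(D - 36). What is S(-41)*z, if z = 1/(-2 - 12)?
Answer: -627/2 ≈ -313.50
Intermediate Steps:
S(D) = 2052 - 57*D (S(D) = -57*(-36 + D) = 2052 - 57*D)
z = -1/14 (z = 1/(-14) = -1/14 ≈ -0.071429)
S(-41)*z = (2052 - 57*(-41))*(-1/14) = (2052 + 2337)*(-1/14) = 4389*(-1/14) = -627/2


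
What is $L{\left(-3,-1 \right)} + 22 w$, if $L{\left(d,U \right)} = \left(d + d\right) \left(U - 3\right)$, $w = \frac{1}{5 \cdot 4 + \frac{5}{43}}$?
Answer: $\frac{21706}{865} \approx 25.094$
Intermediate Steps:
$w = \frac{43}{865}$ ($w = \frac{1}{20 + 5 \cdot \frac{1}{43}} = \frac{1}{20 + \frac{5}{43}} = \frac{1}{\frac{865}{43}} = \frac{43}{865} \approx 0.049711$)
$L{\left(d,U \right)} = 2 d \left(-3 + U\right)$
$L{\left(-3,-1 \right)} + 22 w = 2 \left(-3\right) \left(-3 - 1\right) + 22 \cdot \frac{43}{865} = 2 \left(-3\right) \left(-4\right) + \frac{946}{865} = 24 + \frac{946}{865} = \frac{21706}{865}$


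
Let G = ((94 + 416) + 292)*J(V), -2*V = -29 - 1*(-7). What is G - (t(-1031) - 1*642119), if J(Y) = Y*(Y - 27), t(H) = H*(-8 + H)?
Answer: -570242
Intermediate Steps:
V = 11 (V = -(-29 - 1*(-7))/2 = -(-29 + 7)/2 = -½*(-22) = 11)
J(Y) = Y*(-27 + Y)
G = -141152 (G = ((94 + 416) + 292)*(11*(-27 + 11)) = (510 + 292)*(11*(-16)) = 802*(-176) = -141152)
G - (t(-1031) - 1*642119) = -141152 - (-1031*(-8 - 1031) - 1*642119) = -141152 - (-1031*(-1039) - 642119) = -141152 - (1071209 - 642119) = -141152 - 1*429090 = -141152 - 429090 = -570242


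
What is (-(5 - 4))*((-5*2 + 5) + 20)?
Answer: -15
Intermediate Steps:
(-(5 - 4))*((-5*2 + 5) + 20) = (-1*1)*((-10 + 5) + 20) = -(-5 + 20) = -1*15 = -15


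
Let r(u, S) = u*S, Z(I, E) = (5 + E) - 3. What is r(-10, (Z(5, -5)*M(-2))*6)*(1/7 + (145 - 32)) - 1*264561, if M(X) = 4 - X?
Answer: -996567/7 ≈ -1.4237e+5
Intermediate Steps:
Z(I, E) = 2 + E
r(u, S) = S*u
r(-10, (Z(5, -5)*M(-2))*6)*(1/7 + (145 - 32)) - 1*264561 = ((((2 - 5)*(4 - 1*(-2)))*6)*(-10))*(1/7 + (145 - 32)) - 1*264561 = ((-3*(4 + 2)*6)*(-10))*(⅐ + 113) - 264561 = ((-3*6*6)*(-10))*(792/7) - 264561 = (-18*6*(-10))*(792/7) - 264561 = -108*(-10)*(792/7) - 264561 = 1080*(792/7) - 264561 = 855360/7 - 264561 = -996567/7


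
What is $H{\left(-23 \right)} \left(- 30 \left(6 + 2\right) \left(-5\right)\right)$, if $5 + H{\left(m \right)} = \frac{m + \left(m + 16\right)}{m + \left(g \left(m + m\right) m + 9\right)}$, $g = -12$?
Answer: $- \frac{7622400}{1271} \approx -5997.2$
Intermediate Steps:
$H{\left(m \right)} = -5 + \frac{16 + 2 m}{9 + m - 24 m^{2}}$ ($H{\left(m \right)} = -5 + \frac{m + \left(m + 16\right)}{m + \left(- 12 \left(m + m\right) m + 9\right)} = -5 + \frac{m + \left(16 + m\right)}{m + \left(- 12 \cdot 2 m m + 9\right)} = -5 + \frac{16 + 2 m}{m + \left(- 24 m m + 9\right)} = -5 + \frac{16 + 2 m}{m - \left(-9 + 24 m^{2}\right)} = -5 + \frac{16 + 2 m}{9 + m - 24 m^{2}}$)
$H{\left(-23 \right)} \left(- 30 \left(6 + 2\right) \left(-5\right)\right) = \frac{-29 - -69 + 120 \left(-23\right)^{2}}{9 - 23 - 24 \left(-23\right)^{2}} \left(- 30 \left(6 + 2\right) \left(-5\right)\right) = \frac{-29 + 69 + 120 \cdot 529}{9 - 23 - 12696} \left(- 30 \cdot 8 \left(-5\right)\right) = \frac{-29 + 69 + 63480}{9 - 23 - 12696} \left(\left(-30\right) \left(-40\right)\right) = \frac{1}{-12710} \cdot 63520 \cdot 1200 = \left(- \frac{1}{12710}\right) 63520 \cdot 1200 = \left(- \frac{6352}{1271}\right) 1200 = - \frac{7622400}{1271}$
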